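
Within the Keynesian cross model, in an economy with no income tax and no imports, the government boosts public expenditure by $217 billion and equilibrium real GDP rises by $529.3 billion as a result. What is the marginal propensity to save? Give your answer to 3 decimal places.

Implied spending multiplier k = ΔY/ΔG = 529.3/217 ≈ 2.4392.
Since k = 1/(1 − MPC), MPC = 1 − 1/k = 1 − ΔG/ΔY = 1 − 217/529.3 ≈ 0.590.
MPS = 1 − MPC = 0.410.

0.410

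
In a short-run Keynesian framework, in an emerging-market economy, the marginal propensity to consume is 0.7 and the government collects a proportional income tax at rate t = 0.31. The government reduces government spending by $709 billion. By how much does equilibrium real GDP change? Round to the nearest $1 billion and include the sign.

−$1,371 billion

Government-spending multiplier = 1/(1 − c(1−t)) = 1/(1 − 0.7×0.69) = 1/0.517 ≈ 1.934.
ΔY = k × ΔG = (−$709 billion) / 0.517 ≈ −$1,371 billion.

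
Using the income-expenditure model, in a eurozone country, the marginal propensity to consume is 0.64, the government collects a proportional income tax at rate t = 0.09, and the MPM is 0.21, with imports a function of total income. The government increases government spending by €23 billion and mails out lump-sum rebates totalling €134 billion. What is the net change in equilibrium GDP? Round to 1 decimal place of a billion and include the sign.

Expenditure multiplier = 1/(1 − c(1−t) + m) = 1/(1 − 0.64×0.91 + 0.21) = 1/0.6276 ≈ 1.593.
ΔG contributes k·ΔG = (+€23 billion) / 0.6276 ≈ +€36.6 billion.
ΔT of −€134 billion changes first-round spending by −c·ΔT = +€85.76 billion, contributing k·(−c·ΔT) = (+€85.76 billion) / 0.6276 ≈ +€136.6 billion.
Net ΔY = k(ΔG − c·ΔT) = (+€108.76 billion) / 0.6276 ≈ +€173.3 billion.

+€173.3 billion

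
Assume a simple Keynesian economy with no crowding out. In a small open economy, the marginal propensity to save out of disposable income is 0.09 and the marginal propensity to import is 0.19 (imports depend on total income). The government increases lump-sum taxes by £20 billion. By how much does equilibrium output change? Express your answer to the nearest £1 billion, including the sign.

−£65 billion

MPC = 1 − MPS = 1 − 0.09 = 0.91.
A lump-sum tax change of +£20 billion shifts disposable income by −£20 billion; first-round consumption changes by −c × ΔT = −0.91 × (+£20 billion) = −£18.2 billion.
Expenditure multiplier = 1/(1 − c + m) = 1/(1 − 0.91 + 0.19) = 1/0.28 ≈ 3.571.
The tax multiplier is −c × k = −3.25, so ΔY = k × (−c·ΔT) = (−£18.2 billion) / 0.28 = −£65 billion.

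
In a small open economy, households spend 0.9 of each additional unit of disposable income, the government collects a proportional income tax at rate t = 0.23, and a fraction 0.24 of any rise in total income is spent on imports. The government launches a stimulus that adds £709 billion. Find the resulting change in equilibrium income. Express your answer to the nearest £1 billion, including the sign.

Government-spending multiplier = 1/(1 − c(1−t) + m) = 1/(1 − 0.9×0.77 + 0.24) = 1/0.547 ≈ 1.828.
ΔY = k × ΔG = (+£709 billion) / 0.547 ≈ +£1,296 billion.

+£1,296 billion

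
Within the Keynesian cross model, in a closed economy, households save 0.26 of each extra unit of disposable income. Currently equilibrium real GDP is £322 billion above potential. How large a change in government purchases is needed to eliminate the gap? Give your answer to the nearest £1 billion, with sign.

−£84 billion

MPC = 1 − MPS = 1 − 0.26 = 0.74.
Spending multiplier = 1/(1 − MPC) = 1/(1 − 0.74) = 1/0.26 ≈ 3.846.
Need ΔY = −£322 billion, so ΔG = ΔY/k = (−£322 billion) × 0.26 ≈ −£84 billion.
The government should cut government purchases by £84 billion.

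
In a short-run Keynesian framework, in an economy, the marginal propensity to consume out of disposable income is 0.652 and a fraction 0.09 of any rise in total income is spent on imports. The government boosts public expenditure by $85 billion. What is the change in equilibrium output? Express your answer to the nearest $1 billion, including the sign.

Expenditure multiplier = 1/(1 − c + m) = 1/(1 − 0.652 + 0.09) = 1/0.438 ≈ 2.283.
ΔY = k × ΔG = (+$85 billion) / 0.438 ≈ +$194 billion.

+$194 billion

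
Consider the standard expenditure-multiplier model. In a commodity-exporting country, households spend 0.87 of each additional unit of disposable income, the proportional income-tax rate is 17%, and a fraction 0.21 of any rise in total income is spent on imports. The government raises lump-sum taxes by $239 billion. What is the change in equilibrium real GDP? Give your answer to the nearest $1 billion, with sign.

A lump-sum tax change of +$239 billion shifts disposable income by −$239 billion; first-round consumption changes by −c × ΔT = −0.87 × (+$239 billion) = −$207.93 billion.
Expenditure multiplier = 1/(1 − c(1−t) + m) = 1/(1 − 0.87×0.83 + 0.21) = 1/0.4879 ≈ 2.05.
The tax multiplier is −c × k ≈ −1.783, so ΔY = k × (−c·ΔT) = (−$207.93 billion) / 0.4879 ≈ −$426 billion.

−$426 billion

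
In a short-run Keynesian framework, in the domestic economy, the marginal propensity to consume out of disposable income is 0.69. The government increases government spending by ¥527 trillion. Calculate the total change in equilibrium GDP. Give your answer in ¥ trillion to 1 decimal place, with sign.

Expenditure multiplier = 1/(1 − MPC) = 1/(1 − 0.69) = 1/0.31 ≈ 3.226.
ΔY = k × ΔG = (+¥527 trillion) / 0.31 = +¥1,700 trillion.

+¥1,700.0 trillion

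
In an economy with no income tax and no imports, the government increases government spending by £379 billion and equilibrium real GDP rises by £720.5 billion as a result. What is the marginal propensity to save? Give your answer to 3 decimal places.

Implied spending multiplier k = ΔY/ΔG = 720.5/379 ≈ 1.9011.
Since k = 1/(1 − MPC), MPC = 1 − 1/k = 1 − ΔG/ΔY = 1 − 379/720.5 ≈ 0.474.
MPS = 1 − MPC = 0.526.

0.526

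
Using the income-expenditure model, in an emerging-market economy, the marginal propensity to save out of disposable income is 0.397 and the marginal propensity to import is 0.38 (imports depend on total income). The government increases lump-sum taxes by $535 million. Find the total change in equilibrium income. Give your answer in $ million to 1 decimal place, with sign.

−$415.2 million

MPC = 1 − MPS = 1 − 0.397 = 0.603.
A lump-sum tax change of +$535 million shifts disposable income by −$535 million; first-round consumption changes by −c × ΔT = −0.603 × (+$535 million) = −$322.605 million.
Expenditure multiplier = 1/(1 − c + m) = 1/(1 − 0.603 + 0.38) = 1/0.777 ≈ 1.287.
The tax multiplier is −c × k ≈ −0.776, so ΔY = k × (−c·ΔT) = (−$322.605 million) / 0.777 ≈ −$415.2 million.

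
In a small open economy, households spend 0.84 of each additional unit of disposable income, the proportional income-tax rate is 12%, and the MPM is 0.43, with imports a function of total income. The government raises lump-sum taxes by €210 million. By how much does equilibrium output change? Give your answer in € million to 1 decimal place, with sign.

−€255.4 million

A lump-sum tax change of +€210 million shifts disposable income by −€210 million; first-round consumption changes by −c × ΔT = −0.84 × (+€210 million) = −€176.4 million.
Expenditure multiplier = 1/(1 − c(1−t) + m) = 1/(1 − 0.84×0.88 + 0.43) = 1/0.6908 ≈ 1.448.
The tax multiplier is −c × k ≈ −1.216, so ΔY = k × (−c·ΔT) = (−€176.4 million) / 0.6908 ≈ −€255.4 million.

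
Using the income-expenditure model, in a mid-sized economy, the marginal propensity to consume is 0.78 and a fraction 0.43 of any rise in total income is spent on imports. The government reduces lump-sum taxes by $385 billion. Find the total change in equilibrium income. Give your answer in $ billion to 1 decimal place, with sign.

A lump-sum tax change of −$385 billion shifts disposable income by +$385 billion; first-round consumption changes by −c × ΔT = −0.78 × (−$385 billion) = +$300.3 billion.
Expenditure multiplier = 1/(1 − c + m) = 1/(1 − 0.78 + 0.43) = 1/0.65 ≈ 1.538.
The tax multiplier is −c × k = −1.2, so ΔY = k × (−c·ΔT) = (+$300.3 billion) / 0.65 = +$462 billion.

+$462.0 billion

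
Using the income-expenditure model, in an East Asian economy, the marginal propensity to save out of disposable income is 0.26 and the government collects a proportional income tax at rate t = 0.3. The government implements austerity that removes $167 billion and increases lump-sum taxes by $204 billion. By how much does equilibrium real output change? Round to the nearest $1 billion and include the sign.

MPC = 1 − MPS = 1 − 0.26 = 0.74.
Expenditure multiplier = 1/(1 − c(1−t)) = 1/(1 − 0.74×0.7) = 1/0.482 ≈ 2.075.
ΔG contributes k·ΔG = (−$167 billion) / 0.482 ≈ −$346.5 billion.
ΔT of +$204 billion changes first-round spending by −c·ΔT = −$150.96 billion, contributing k·(−c·ΔT) = (−$150.96 billion) / 0.482 ≈ −$313.2 billion.
Net ΔY = k(ΔG − c·ΔT) = (−$317.96 billion) / 0.482 ≈ −$660 billion.

−$660 billion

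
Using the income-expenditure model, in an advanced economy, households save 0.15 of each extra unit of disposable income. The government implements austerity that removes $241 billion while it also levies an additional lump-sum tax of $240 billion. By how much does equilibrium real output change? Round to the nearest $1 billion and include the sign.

−$2,967 billion

MPC = 1 − MPS = 1 − 0.15 = 0.85.
Expenditure multiplier = 1/(1 − MPC) = 1/(1 − 0.85) = 1/0.15 ≈ 6.667.
ΔG contributes k·ΔG = (−$241 billion) / 0.15 ≈ −$1,606.7 billion.
ΔT of +$240 billion changes first-round spending by −c·ΔT = −$204 billion, contributing k·(−c·ΔT) = (−$204 billion) / 0.15 = −$1,360 billion.
Net ΔY = k(ΔG − c·ΔT) = (−$445 billion) / 0.15 ≈ −$2,967 billion.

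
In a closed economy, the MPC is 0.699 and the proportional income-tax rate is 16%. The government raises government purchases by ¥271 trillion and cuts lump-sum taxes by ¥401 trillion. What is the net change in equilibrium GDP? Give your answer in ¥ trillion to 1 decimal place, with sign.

+¥1,335.4 trillion

Expenditure multiplier = 1/(1 − c(1−t)) = 1/(1 − 0.699×0.84) = 1/0.41284 ≈ 2.422.
ΔG contributes k·ΔG = (+¥271 trillion) / 0.41284 ≈ +¥656.4 trillion.
ΔT of −¥401 trillion changes first-round spending by −c·ΔT = +¥280.299 trillion, contributing k·(−c·ΔT) = (+¥280.299 trillion) / 0.41284 ≈ +¥679 trillion.
Net ΔY = k(ΔG − c·ΔT) = (+¥551.299 trillion) / 0.41284 ≈ +¥1,335.4 trillion.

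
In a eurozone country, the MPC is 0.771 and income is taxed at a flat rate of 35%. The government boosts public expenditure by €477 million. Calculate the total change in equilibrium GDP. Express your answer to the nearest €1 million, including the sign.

+€956 million

Spending multiplier = 1/(1 − c(1−t)) = 1/(1 − 0.771×0.65) = 1/0.49885 ≈ 2.005.
ΔY = k × ΔG = (+€477 million) / 0.49885 ≈ +€956 million.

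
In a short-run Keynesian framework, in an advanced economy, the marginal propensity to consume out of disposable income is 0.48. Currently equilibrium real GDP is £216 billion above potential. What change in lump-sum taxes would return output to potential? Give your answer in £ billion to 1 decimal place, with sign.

+£234.0 billion

Spending multiplier = 1/(1 − MPC) = 1/(1 − 0.48) = 1/0.52 ≈ 1.923.
Tax multiplier = −c·k = −0.48/0.52 ≈ −0.923. Need ΔY = −£216 billion, so ΔT = ΔY/(−c·k) = −(−£216 billion) × 0.52 / 0.48 = +£234 billion.
The government should raise lump-sum taxes by £234 billion.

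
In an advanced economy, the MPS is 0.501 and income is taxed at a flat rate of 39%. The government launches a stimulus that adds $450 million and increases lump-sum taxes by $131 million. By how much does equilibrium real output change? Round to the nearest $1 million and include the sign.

+$553 million

MPC = 1 − MPS = 1 − 0.501 = 0.499.
Expenditure multiplier = 1/(1 − c(1−t)) = 1/(1 − 0.499×0.61) = 1/0.69561 ≈ 1.438.
ΔG contributes k·ΔG = (+$450 million) / 0.69561 ≈ +$646.9 million.
ΔT of +$131 million changes first-round spending by −c·ΔT = −$65.369 million, contributing k·(−c·ΔT) = (−$65.369 million) / 0.69561 ≈ −$94 million.
Net ΔY = k(ΔG − c·ΔT) = (+$384.631 million) / 0.69561 ≈ +$553 million.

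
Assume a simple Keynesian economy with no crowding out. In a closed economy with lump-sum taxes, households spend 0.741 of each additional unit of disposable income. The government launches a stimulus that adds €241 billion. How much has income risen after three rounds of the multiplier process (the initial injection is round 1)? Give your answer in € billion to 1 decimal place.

Round 1 adds ΔG = €241 billion; each later round is MPC = 0.741 times the previous.
After 3 rounds: 241 + 178.581 + 132.328521 = ΔG·(1 − c^3)/(1 − c) = 241 × (1 − 0.406869021)/0.259 ≈ €551.9 billion.

€551.9 billion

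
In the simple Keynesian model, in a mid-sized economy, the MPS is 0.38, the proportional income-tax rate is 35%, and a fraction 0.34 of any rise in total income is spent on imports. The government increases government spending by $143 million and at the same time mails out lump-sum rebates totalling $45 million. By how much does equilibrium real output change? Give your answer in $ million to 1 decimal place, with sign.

+$182.4 million

MPC = 1 − MPS = 1 − 0.38 = 0.62.
Expenditure multiplier = 1/(1 − c(1−t) + m) = 1/(1 − 0.62×0.65 + 0.34) = 1/0.937 ≈ 1.067.
ΔG contributes k·ΔG = (+$143 million) / 0.937 ≈ +$152.6 million.
ΔT of −$45 million changes first-round spending by −c·ΔT = +$27.9 million, contributing k·(−c·ΔT) = (+$27.9 million) / 0.937 ≈ +$29.8 million.
Net ΔY = k(ΔG − c·ΔT) = (+$170.9 million) / 0.937 ≈ +$182.4 million.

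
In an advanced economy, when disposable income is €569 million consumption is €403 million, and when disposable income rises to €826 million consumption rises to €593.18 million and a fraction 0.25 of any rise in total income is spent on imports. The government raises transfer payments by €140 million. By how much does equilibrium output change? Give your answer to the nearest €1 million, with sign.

MPC = ΔC/ΔYd = (593.18 − 403)/(826 − 569) = 190.18/257 = 0.74.
The transfer change shifts disposable income by +€140 million, so first-round consumption changes by c·ΔTR = 0.74 × (+€140 million) = +€103.6 million.
Expenditure multiplier = 1/(1 − c + m) = 1/(1 − 0.74 + 0.25) = 1/0.51 ≈ 1.961.
The transfer multiplier is c × k ≈ 1.451, so ΔY = k × (c·ΔTR) = (+€103.6 million) / 0.51 ≈ +€203 million.

+€203 million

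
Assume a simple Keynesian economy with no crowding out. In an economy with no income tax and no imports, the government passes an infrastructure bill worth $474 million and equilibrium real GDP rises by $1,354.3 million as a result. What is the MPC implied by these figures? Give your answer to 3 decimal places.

0.650

Implied spending multiplier k = ΔY/ΔG = 1,354.3/474 ≈ 2.8572.
Since k = 1/(1 − MPC), MPC = 1 − 1/k = 1 − ΔG/ΔY = 1 − 474/1,354.3 ≈ 0.650.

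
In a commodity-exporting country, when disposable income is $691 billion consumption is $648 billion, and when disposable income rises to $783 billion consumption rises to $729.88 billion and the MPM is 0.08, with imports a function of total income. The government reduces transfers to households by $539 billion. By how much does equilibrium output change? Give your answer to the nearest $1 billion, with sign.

MPC = ΔC/ΔYd = (729.88 − 648)/(783 − 691) = 81.88/92 = 0.89.
The transfer change shifts disposable income by −$539 billion, so first-round consumption changes by c·ΔTR = 0.89 × (−$539 billion) = −$479.71 billion.
Expenditure multiplier = 1/(1 − c + m) = 1/(1 − 0.89 + 0.08) = 1/0.19 ≈ 5.263.
The transfer multiplier is c × k ≈ 4.684, so ΔY = k × (c·ΔTR) = (−$479.71 billion) / 0.19 ≈ −$2,525 billion.

−$2,525 billion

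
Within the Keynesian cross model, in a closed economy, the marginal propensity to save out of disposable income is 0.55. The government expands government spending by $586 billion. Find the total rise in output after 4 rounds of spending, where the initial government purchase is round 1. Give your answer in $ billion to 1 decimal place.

MPC = 1 − MPS = 1 − 0.55 = 0.45.
Round 1 adds ΔG = $586 billion; each later round is MPC = 0.45 times the previous.
After 4 rounds: 586 + 263.7 + 118.665 + 53.39925 = ΔG·(1 − c^4)/(1 − c) = 586 × (1 − 0.04100625)/0.55 ≈ $1,021.8 billion.

$1,021.8 billion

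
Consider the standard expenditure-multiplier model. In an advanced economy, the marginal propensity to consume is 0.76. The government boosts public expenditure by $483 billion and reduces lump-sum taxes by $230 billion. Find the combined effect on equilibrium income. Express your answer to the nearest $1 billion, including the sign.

+$2,741 billion

Expenditure multiplier = 1/(1 − MPC) = 1/(1 − 0.76) = 1/0.24 ≈ 4.167.
ΔG contributes k·ΔG = (+$483 billion) / 0.24 = +$2,012.5 billion.
ΔT of −$230 billion changes first-round spending by −c·ΔT = +$174.8 billion, contributing k·(−c·ΔT) = (+$174.8 billion) / 0.24 ≈ +$728.3 billion.
Net ΔY = k(ΔG − c·ΔT) = (+$657.8 billion) / 0.24 ≈ +$2,741 billion.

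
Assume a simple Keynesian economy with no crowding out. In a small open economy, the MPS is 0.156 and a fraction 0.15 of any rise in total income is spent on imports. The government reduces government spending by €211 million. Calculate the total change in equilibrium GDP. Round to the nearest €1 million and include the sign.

−€690 million

MPC = 1 − MPS = 1 − 0.156 = 0.844.
Expenditure multiplier = 1/(1 − c + m) = 1/(1 − 0.844 + 0.15) = 1/0.306 ≈ 3.268.
ΔY = k × ΔG = (−€211 million) / 0.306 ≈ −€690 million.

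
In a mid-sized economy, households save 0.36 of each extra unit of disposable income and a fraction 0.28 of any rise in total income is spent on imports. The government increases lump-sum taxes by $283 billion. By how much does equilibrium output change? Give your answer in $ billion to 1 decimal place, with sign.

MPC = 1 − MPS = 1 − 0.36 = 0.64.
A lump-sum tax change of +$283 billion shifts disposable income by −$283 billion; first-round consumption changes by −c × ΔT = −0.64 × (+$283 billion) = −$181.12 billion.
Expenditure multiplier = 1/(1 − c + m) = 1/(1 − 0.64 + 0.28) = 1/0.64 ≈ 1.563.
The tax multiplier is −c × k = −1, so ΔY = k × (−c·ΔT) = (−$181.12 billion) / 0.64 = −$283 billion.

−$283.0 billion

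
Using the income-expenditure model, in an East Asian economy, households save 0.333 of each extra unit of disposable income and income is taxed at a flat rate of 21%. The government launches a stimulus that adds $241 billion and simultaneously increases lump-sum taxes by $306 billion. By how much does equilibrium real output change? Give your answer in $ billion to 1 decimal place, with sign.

+$78.0 billion

MPC = 1 − MPS = 1 − 0.333 = 0.667.
Expenditure multiplier = 1/(1 − c(1−t)) = 1/(1 − 0.667×0.79) = 1/0.47307 ≈ 2.114.
ΔG contributes k·ΔG = (+$241 billion) / 0.47307 ≈ +$509.4 billion.
ΔT of +$306 billion changes first-round spending by −c·ΔT = −$204.102 billion, contributing k·(−c·ΔT) = (−$204.102 billion) / 0.47307 ≈ −$431.4 billion.
Net ΔY = k(ΔG − c·ΔT) = (+$36.898 billion) / 0.47307 ≈ +$78 billion.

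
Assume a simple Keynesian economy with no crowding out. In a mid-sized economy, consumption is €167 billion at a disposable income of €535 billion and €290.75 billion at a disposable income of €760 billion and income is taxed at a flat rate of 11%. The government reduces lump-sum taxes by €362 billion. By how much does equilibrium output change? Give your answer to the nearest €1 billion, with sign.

MPC = ΔC/ΔYd = (290.75 − 167)/(760 − 535) = 123.75/225 = 0.55.
A lump-sum tax change of −€362 billion shifts disposable income by +€362 billion; first-round consumption changes by −c × ΔT = −0.55 × (−€362 billion) = +€199.1 billion.
Expenditure multiplier = 1/(1 − c(1−t)) = 1/(1 − 0.55×0.89) = 1/0.5105 ≈ 1.959.
The tax multiplier is −c × k ≈ −1.077, so ΔY = k × (−c·ΔT) = (+€199.1 billion) / 0.5105 ≈ +€390 billion.

+€390 billion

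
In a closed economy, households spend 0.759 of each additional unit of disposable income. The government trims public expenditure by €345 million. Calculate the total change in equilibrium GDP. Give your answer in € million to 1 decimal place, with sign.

Government-spending multiplier = 1/(1 − MPC) = 1/(1 − 0.759) = 1/0.241 ≈ 4.149.
ΔY = k × ΔG = (−€345 million) / 0.241 ≈ −€1,431.5 million.

−€1,431.5 million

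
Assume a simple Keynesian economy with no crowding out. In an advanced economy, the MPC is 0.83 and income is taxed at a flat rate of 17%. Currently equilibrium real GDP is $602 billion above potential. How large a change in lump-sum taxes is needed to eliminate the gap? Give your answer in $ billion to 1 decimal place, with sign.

Spending multiplier = 1/(1 − c(1−t)) = 1/(1 − 0.83×0.83) = 1/0.3111 ≈ 3.214.
Tax multiplier = −c·k = −0.83/0.3111 ≈ −2.668. Need ΔY = −$602 billion, so ΔT = ΔY/(−c·k) = −(−$602 billion) × 0.3111 / 0.83 ≈ +$225.6 billion.
The government should raise lump-sum taxes by $225.6 billion.

+$225.6 billion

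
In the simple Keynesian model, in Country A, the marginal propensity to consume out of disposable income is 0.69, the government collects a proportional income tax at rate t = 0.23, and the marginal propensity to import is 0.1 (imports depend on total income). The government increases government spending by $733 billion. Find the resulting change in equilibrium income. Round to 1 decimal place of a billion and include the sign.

+$1,288.9 billion

Expenditure multiplier = 1/(1 − c(1−t) + m) = 1/(1 − 0.69×0.77 + 0.1) = 1/0.5687 ≈ 1.758.
ΔY = k × ΔG = (+$733 billion) / 0.5687 ≈ +$1,288.9 billion.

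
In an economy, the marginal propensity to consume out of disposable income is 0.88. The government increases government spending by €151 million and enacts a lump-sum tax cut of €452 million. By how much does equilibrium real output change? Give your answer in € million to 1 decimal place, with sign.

+€4,573.0 million

Expenditure multiplier = 1/(1 − MPC) = 1/(1 − 0.88) = 1/0.12 ≈ 8.333.
ΔG contributes k·ΔG = (+€151 million) / 0.12 ≈ +€1,258.3 million.
ΔT of −€452 million changes first-round spending by −c·ΔT = +€397.76 million, contributing k·(−c·ΔT) = (+€397.76 million) / 0.12 ≈ +€3,314.7 million.
Net ΔY = k(ΔG − c·ΔT) = (+€548.76 million) / 0.12 = +€4,573 million.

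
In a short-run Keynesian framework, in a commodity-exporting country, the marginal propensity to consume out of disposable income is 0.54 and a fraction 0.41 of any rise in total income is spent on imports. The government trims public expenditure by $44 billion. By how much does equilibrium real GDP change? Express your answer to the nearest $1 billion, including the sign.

−$51 billion

Expenditure multiplier = 1/(1 − c + m) = 1/(1 − 0.54 + 0.41) = 1/0.87 ≈ 1.149.
ΔY = k × ΔG = (−$44 billion) / 0.87 ≈ −$51 billion.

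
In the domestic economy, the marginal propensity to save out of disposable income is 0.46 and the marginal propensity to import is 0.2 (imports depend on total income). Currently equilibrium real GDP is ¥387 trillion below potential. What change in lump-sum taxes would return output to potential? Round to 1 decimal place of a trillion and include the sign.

−¥473.0 trillion

MPC = 1 − MPS = 1 − 0.46 = 0.54.
Spending multiplier = 1/(1 − c + m) = 1/(1 − 0.54 + 0.2) = 1/0.66 ≈ 1.515.
Tax multiplier = −c·k = −0.54/0.66 ≈ −0.818. Need ΔY = +¥387 trillion, so ΔT = ΔY/(−c·k) = −(+¥387 trillion) × 0.66 / 0.54 = −¥473 trillion.
The government should cut lump-sum taxes by ¥473 trillion.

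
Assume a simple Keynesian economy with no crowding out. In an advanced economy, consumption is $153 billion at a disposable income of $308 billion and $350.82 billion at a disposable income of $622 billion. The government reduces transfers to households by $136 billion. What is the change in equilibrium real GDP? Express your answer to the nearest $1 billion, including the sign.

−$232 billion

MPC = ΔC/ΔYd = (350.82 − 153)/(622 − 308) = 197.82/314 = 0.63.
The transfer change shifts disposable income by −$136 billion, so first-round consumption changes by c·ΔTR = 0.63 × (−$136 billion) = −$85.68 billion.
Expenditure multiplier = 1/(1 − MPC) = 1/(1 − 0.63) = 1/0.37 ≈ 2.703.
The transfer multiplier is c × k ≈ 1.703, so ΔY = k × (c·ΔTR) = (−$85.68 billion) / 0.37 ≈ −$232 billion.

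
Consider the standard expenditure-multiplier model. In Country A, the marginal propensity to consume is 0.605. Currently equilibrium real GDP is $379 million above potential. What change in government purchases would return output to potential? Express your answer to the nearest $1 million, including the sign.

Spending multiplier = 1/(1 − MPC) = 1/(1 − 0.605) = 1/0.395 ≈ 2.532.
Need ΔY = −$379 million, so ΔG = ΔY/k = (−$379 million) × 0.395 ≈ −$150 million.
The government should cut government purchases by $150 million.

−$150 million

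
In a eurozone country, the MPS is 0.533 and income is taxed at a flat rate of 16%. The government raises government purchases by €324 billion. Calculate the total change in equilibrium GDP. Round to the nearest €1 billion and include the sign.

MPC = 1 − MPS = 1 − 0.533 = 0.467.
Spending multiplier = 1/(1 − c(1−t)) = 1/(1 − 0.467×0.84) = 1/0.60772 ≈ 1.645.
ΔY = k × ΔG = (+€324 billion) / 0.60772 ≈ +€533 billion.

+€533 billion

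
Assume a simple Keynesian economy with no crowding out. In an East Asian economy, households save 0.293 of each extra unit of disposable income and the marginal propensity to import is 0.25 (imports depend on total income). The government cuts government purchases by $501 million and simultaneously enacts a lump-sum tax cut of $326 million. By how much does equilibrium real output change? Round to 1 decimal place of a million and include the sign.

−$498.2 million

MPC = 1 − MPS = 1 − 0.293 = 0.707.
Expenditure multiplier = 1/(1 − c + m) = 1/(1 − 0.707 + 0.25) = 1/0.543 ≈ 1.842.
ΔG contributes k·ΔG = (−$501 million) / 0.543 ≈ −$922.7 million.
ΔT of −$326 million changes first-round spending by −c·ΔT = +$230.482 million, contributing k·(−c·ΔT) = (+$230.482 million) / 0.543 ≈ +$424.5 million.
Net ΔY = k(ΔG − c·ΔT) = (−$270.518 million) / 0.543 ≈ −$498.2 million.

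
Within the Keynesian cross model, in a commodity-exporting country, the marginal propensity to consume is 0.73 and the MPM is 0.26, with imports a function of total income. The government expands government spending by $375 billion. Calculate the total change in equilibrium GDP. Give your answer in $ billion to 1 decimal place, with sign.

+$707.5 billion

Expenditure multiplier = 1/(1 − c + m) = 1/(1 − 0.73 + 0.26) = 1/0.53 ≈ 1.887.
ΔY = k × ΔG = (+$375 billion) / 0.53 ≈ +$707.5 billion.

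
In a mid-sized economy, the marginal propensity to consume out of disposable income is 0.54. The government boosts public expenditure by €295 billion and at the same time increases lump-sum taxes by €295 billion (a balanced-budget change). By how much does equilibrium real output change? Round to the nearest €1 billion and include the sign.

+€295 billion

Expenditure multiplier = 1/(1 − MPC) = 1/(1 − 0.54) = 1/0.46 ≈ 2.174.
ΔG contributes k·ΔG = (+€295 billion) / 0.46 ≈ +€641.3 billion.
ΔT of +€295 billion changes first-round spending by −c·ΔT = −€159.3 billion, contributing k·(−c·ΔT) = (−€159.3 billion) / 0.46 ≈ −€346.3 billion.
With ΔG = ΔT and no other leakages, the balanced-budget multiplier is 1, so ΔY = ΔG = +€295 billion.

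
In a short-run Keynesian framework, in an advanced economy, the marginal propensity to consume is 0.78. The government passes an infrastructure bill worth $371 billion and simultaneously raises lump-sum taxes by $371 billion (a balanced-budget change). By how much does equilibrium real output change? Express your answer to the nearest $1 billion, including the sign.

+$371 billion

Expenditure multiplier = 1/(1 − MPC) = 1/(1 − 0.78) = 1/0.22 ≈ 4.545.
ΔG contributes k·ΔG = (+$371 billion) / 0.22 ≈ +$1,686.4 billion.
ΔT of +$371 billion changes first-round spending by −c·ΔT = −$289.38 billion, contributing k·(−c·ΔT) = (−$289.38 billion) / 0.22 ≈ −$1,315.4 billion.
With ΔG = ΔT and no other leakages, the balanced-budget multiplier is 1, so ΔY = ΔG = +$371 billion.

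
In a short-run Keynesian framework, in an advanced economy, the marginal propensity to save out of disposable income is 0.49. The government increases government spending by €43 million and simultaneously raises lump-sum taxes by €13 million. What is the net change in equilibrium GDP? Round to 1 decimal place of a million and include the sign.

+€74.2 million

MPC = 1 − MPS = 1 − 0.49 = 0.51.
Expenditure multiplier = 1/(1 − MPC) = 1/(1 − 0.51) = 1/0.49 ≈ 2.041.
ΔG contributes k·ΔG = (+€43 million) / 0.49 ≈ +€87.8 million.
ΔT of +€13 million changes first-round spending by −c·ΔT = −€6.63 million, contributing k·(−c·ΔT) = (−€6.63 million) / 0.49 ≈ −€13.5 million.
Net ΔY = k(ΔG − c·ΔT) = (+€36.37 million) / 0.49 ≈ +€74.2 million.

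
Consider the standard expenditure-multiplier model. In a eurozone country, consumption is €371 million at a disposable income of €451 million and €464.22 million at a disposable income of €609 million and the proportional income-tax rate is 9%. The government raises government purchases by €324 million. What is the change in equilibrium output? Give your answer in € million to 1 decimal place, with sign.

+€699.6 million

MPC = ΔC/ΔYd = (464.22 − 371)/(609 − 451) = 93.22/158 = 0.59.
Government-spending multiplier = 1/(1 − c(1−t)) = 1/(1 − 0.59×0.91) = 1/0.4631 ≈ 2.159.
ΔY = k × ΔG = (+€324 million) / 0.4631 ≈ +€699.6 million.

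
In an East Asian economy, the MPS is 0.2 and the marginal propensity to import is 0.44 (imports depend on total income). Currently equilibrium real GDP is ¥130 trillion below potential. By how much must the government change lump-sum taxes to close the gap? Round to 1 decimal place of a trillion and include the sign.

−¥104.0 trillion

MPC = 1 − MPS = 1 − 0.2 = 0.8.
Spending multiplier = 1/(1 − c + m) = 1/(1 − 0.8 + 0.44) = 1/0.64 ≈ 1.563.
Tax multiplier = −c·k = −0.8/0.64 = −1.25. Need ΔY = +¥130 trillion, so ΔT = ΔY/(−c·k) = −(+¥130 trillion) × 0.64 / 0.8 = −¥104 trillion.
The government should cut lump-sum taxes by ¥104 trillion.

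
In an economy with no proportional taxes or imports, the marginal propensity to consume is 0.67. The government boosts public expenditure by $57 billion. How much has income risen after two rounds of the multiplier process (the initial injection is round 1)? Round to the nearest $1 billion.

Round 1 adds ΔG = $57 billion; each later round is MPC = 0.67 times the previous.
After 2 rounds: 57 + 38.19 = ΔG·(1 − c^2)/(1 − c) = 57 × (1 − 0.4489)/0.33 ≈ $95 billion.

$95 billion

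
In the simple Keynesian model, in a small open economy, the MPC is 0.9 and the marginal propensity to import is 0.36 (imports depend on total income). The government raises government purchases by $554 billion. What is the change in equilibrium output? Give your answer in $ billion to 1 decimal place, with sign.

Spending multiplier = 1/(1 − c + m) = 1/(1 − 0.9 + 0.36) = 1/0.46 ≈ 2.174.
ΔY = k × ΔG = (+$554 billion) / 0.46 ≈ +$1,204.3 billion.

+$1,204.3 billion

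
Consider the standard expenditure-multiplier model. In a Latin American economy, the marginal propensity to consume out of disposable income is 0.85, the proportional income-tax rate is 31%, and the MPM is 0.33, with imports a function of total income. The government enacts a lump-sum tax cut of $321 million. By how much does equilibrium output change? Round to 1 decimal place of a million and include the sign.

+$367.0 million

A lump-sum tax change of −$321 million shifts disposable income by +$321 million; first-round consumption changes by −c × ΔT = −0.85 × (−$321 million) = +$272.85 million.
Expenditure multiplier = 1/(1 − c(1−t) + m) = 1/(1 − 0.85×0.69 + 0.33) = 1/0.7435 ≈ 1.345.
The tax multiplier is −c × k ≈ −1.143, so ΔY = k × (−c·ΔT) = (+$272.85 million) / 0.7435 ≈ +$367 million.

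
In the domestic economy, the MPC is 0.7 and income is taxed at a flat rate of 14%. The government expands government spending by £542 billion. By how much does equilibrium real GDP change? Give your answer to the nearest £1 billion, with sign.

+£1,362 billion

Spending multiplier = 1/(1 − c(1−t)) = 1/(1 − 0.7×0.86) = 1/0.398 ≈ 2.513.
ΔY = k × ΔG = (+£542 billion) / 0.398 ≈ +£1,362 billion.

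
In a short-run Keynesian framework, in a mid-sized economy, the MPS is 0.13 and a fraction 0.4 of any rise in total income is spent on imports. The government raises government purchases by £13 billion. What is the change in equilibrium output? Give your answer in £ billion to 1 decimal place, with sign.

+£24.5 billion

MPC = 1 − MPS = 1 − 0.13 = 0.87.
Government-spending multiplier = 1/(1 − c + m) = 1/(1 − 0.87 + 0.4) = 1/0.53 ≈ 1.887.
ΔY = k × ΔG = (+£13 billion) / 0.53 ≈ +£24.5 billion.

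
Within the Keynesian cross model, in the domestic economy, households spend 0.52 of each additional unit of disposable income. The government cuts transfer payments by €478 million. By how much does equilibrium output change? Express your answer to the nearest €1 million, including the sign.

−€518 million

The transfer change shifts disposable income by −€478 million, so first-round consumption changes by c·ΔTR = 0.52 × (−€478 million) = −€248.56 million.
Expenditure multiplier = 1/(1 − MPC) = 1/(1 − 0.52) = 1/0.48 ≈ 2.083.
The transfer multiplier is c × k ≈ 1.083, so ΔY = k × (c·ΔTR) = (−€248.56 million) / 0.48 ≈ −€518 million.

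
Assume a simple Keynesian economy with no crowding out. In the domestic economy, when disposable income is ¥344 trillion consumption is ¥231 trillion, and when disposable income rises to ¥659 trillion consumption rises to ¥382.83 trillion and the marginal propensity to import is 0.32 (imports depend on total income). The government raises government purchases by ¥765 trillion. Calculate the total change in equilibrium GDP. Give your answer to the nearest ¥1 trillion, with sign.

+¥913 trillion

MPC = ΔC/ΔYd = (382.83 − 231)/(659 − 344) = 151.83/315 = 0.482.
Government-spending multiplier = 1/(1 − c + m) = 1/(1 − 0.482 + 0.32) = 1/0.838 ≈ 1.193.
ΔY = k × ΔG = (+¥765 trillion) / 0.838 ≈ +¥913 trillion.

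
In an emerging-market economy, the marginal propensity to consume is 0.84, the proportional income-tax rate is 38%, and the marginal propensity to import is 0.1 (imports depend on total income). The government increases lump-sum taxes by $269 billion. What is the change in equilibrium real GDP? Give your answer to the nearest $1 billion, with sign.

A lump-sum tax change of +$269 billion shifts disposable income by −$269 billion; first-round consumption changes by −c × ΔT = −0.84 × (+$269 billion) = −$225.96 billion.
Expenditure multiplier = 1/(1 − c(1−t) + m) = 1/(1 − 0.84×0.62 + 0.1) = 1/0.5792 ≈ 1.727.
The tax multiplier is −c × k ≈ −1.45, so ΔY = k × (−c·ΔT) = (−$225.96 billion) / 0.5792 ≈ −$390 billion.

−$390 billion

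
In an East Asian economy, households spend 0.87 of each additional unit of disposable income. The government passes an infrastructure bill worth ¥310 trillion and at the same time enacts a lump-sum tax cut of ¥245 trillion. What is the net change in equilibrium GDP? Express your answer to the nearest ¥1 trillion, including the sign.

Expenditure multiplier = 1/(1 − MPC) = 1/(1 − 0.87) = 1/0.13 ≈ 7.692.
ΔG contributes k·ΔG = (+¥310 trillion) / 0.13 ≈ +¥2,384.6 trillion.
ΔT of −¥245 trillion changes first-round spending by −c·ΔT = +¥213.15 trillion, contributing k·(−c·ΔT) = (+¥213.15 trillion) / 0.13 ≈ +¥1,639.6 trillion.
Net ΔY = k(ΔG − c·ΔT) = (+¥523.15 trillion) / 0.13 ≈ +¥4,024 trillion.

+¥4,024 trillion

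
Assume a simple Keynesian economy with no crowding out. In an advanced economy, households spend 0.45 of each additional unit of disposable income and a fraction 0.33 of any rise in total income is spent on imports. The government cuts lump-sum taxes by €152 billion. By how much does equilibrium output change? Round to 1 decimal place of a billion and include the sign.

A lump-sum tax change of −€152 billion shifts disposable income by +€152 billion; first-round consumption changes by −c × ΔT = −0.45 × (−€152 billion) = +€68.4 billion.
Expenditure multiplier = 1/(1 − c + m) = 1/(1 − 0.45 + 0.33) = 1/0.88 ≈ 1.136.
The tax multiplier is −c × k ≈ −0.511, so ΔY = k × (−c·ΔT) = (+€68.4 billion) / 0.88 ≈ +€77.7 billion.

+€77.7 billion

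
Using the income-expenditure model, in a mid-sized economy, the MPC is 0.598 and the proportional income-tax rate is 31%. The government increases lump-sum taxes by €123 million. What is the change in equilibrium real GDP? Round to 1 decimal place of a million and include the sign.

A lump-sum tax change of +€123 million shifts disposable income by −€123 million; first-round consumption changes by −c × ΔT = −0.598 × (+€123 million) = −€73.554 million.
Expenditure multiplier = 1/(1 − c(1−t)) = 1/(1 − 0.598×0.69) = 1/0.58738 ≈ 1.702.
The tax multiplier is −c × k ≈ −1.018, so ΔY = k × (−c·ΔT) = (−€73.554 million) / 0.58738 ≈ −€125.2 million.

−€125.2 million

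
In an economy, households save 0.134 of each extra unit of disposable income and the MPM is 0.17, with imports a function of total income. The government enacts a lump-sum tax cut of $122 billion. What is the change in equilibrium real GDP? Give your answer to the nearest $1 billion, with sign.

MPC = 1 − MPS = 1 − 0.134 = 0.866.
A lump-sum tax change of −$122 billion shifts disposable income by +$122 billion; first-round consumption changes by −c × ΔT = −0.866 × (−$122 billion) = +$105.652 billion.
Expenditure multiplier = 1/(1 − c + m) = 1/(1 − 0.866 + 0.17) = 1/0.304 ≈ 3.289.
The tax multiplier is −c × k ≈ −2.849, so ΔY = k × (−c·ΔT) = (+$105.652 billion) / 0.304 ≈ +$348 billion.

+$348 billion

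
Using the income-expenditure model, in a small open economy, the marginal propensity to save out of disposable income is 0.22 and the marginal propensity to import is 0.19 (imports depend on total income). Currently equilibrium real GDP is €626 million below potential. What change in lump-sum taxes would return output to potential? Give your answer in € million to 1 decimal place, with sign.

−€329.1 million

MPC = 1 − MPS = 1 − 0.22 = 0.78.
Spending multiplier = 1/(1 − c + m) = 1/(1 − 0.78 + 0.19) = 1/0.41 ≈ 2.439.
Tax multiplier = −c·k = −0.78/0.41 ≈ −1.902. Need ΔY = +€626 million, so ΔT = ΔY/(−c·k) = −(+€626 million) × 0.41 / 0.78 ≈ −€329.1 million.
The government should cut lump-sum taxes by €329.1 million.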